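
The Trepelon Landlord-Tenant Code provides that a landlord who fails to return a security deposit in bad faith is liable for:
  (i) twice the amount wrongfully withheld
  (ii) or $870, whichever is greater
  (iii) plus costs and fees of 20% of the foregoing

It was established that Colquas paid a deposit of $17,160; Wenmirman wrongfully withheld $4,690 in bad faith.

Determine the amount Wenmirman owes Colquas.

Recovery: $11,256

Doubled: 2 × $4,690 = $9,380
Minimum $870: $9,380 meets the minimum, no increase.
Costs and fees: 20% of $9,380 = $1,876
Total recovery: $9,380 + $1,876 = $11,256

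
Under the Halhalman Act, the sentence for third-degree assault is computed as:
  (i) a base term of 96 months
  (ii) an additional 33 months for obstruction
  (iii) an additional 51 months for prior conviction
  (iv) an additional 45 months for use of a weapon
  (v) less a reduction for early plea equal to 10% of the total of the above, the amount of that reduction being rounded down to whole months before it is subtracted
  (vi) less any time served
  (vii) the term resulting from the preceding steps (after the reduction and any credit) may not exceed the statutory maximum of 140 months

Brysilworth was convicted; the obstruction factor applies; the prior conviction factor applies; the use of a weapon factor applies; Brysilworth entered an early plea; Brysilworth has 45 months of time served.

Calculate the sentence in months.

Obstruction enhancement: +33 months
Prior conviction enhancement: +51 months
Use of a weapon enhancement: +45 months
Adjusted term: 96 months + 33 months + 51 months + 45 months = 225 months
Early plea reduction: 10% of 225 months = 22 months (rounded down)
After reduction: 225 − 22 = 203 months
Less time served: 203 months − 45 months = 158 months
Cap at 140 months: 158 months exceeds the cap → 140 months

140 months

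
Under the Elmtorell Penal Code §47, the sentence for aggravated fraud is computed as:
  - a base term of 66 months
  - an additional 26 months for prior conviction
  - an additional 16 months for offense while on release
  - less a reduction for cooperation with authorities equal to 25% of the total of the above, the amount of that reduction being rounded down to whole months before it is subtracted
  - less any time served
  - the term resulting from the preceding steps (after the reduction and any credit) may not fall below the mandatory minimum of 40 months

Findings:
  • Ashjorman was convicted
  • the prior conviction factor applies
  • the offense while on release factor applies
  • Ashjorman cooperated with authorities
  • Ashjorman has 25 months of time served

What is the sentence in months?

Sentence: 56 months

Prior conviction enhancement: +26 months
Offense while on release enhancement: +16 months
Adjusted term: 66 months + 26 months + 16 months = 108 months
Cooperation with authorities reduction: 25% of 108 months = 27 months (rounded down)
After reduction: 108 − 27 = 81 months
Less time served: 81 months − 25 months = 56 months
Minimum 40 months: 56 months meets the minimum, no increase.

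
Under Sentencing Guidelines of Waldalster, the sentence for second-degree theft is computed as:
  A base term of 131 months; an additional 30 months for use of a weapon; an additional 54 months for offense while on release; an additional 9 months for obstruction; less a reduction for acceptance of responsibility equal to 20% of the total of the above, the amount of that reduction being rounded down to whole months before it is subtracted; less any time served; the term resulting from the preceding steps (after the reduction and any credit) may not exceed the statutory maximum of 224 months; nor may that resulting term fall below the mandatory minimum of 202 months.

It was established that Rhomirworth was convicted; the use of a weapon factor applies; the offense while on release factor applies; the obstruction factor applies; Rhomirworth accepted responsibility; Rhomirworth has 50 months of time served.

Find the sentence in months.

Use of a weapon enhancement: +30 months
Offense while on release enhancement: +54 months
Obstruction enhancement: +9 months
Adjusted term: 131 months + 30 months + 54 months + 9 months = 224 months
Acceptance of responsibility reduction: 20% of 224 months = 44 months (rounded down)
After reduction: 224 − 44 = 180 months
Less time served: 180 months − 50 months = 130 months
Cap at 224 months: 130 months is within the cap, no reduction.
Minimum 202 months: 130 months is below the minimum → 202 months

202 months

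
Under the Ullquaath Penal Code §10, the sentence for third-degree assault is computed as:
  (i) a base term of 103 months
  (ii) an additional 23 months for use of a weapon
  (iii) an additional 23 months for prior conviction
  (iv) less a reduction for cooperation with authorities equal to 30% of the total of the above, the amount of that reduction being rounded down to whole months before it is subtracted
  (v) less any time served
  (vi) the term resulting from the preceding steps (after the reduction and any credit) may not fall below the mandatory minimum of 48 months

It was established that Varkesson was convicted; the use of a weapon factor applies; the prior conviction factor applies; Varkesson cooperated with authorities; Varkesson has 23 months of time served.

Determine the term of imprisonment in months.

Use of a weapon enhancement: +23 months
Prior conviction enhancement: +23 months
Adjusted term: 103 months + 23 months + 23 months = 149 months
Cooperation with authorities reduction: 30% of 149 months = 44 months (rounded down)
After reduction: 149 − 44 = 105 months
Less time served: 105 months − 23 months = 82 months
Minimum 48 months: 82 months meets the minimum, no increase.

82 months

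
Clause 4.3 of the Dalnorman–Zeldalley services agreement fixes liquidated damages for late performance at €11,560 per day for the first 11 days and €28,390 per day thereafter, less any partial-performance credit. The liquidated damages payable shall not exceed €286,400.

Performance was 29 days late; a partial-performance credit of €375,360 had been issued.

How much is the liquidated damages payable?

First 11 days: 11 × €11,560 = €127,160
Remaining days: (29 − 11) × €28,390 = €511,020
Accrued per-day damages: €127,160 + €511,020 = €638,180
Less partial-performance credit: €638,180 − €375,360 = €262,820
Cap at €286,400: €262,820 is within the cap, no reduction.

€262,820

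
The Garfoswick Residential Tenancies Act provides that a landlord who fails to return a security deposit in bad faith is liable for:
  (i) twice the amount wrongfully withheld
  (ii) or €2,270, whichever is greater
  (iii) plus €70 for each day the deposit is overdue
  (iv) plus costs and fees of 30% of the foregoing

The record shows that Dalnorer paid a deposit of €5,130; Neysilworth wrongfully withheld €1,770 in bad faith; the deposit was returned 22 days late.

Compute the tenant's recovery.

Doubled: 2 × €1,770 = €3,540
Minimum €2,270: €3,540 meets the minimum, no increase.
Late-return penalty: 22 × €70 = €1,540
Damages plus late penalty: €3,540 + €1,540 = €5,080
Costs and fees: 30% of €5,080 = €1,524
Total recovery: €5,080 + €1,524 = €6,604

€6,604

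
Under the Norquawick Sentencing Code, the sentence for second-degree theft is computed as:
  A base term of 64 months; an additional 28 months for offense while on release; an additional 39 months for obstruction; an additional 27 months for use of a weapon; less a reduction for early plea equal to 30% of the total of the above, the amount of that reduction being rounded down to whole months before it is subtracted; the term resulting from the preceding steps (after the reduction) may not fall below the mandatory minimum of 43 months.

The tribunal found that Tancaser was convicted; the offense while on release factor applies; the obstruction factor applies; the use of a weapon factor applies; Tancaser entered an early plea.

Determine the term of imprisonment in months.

Offense while on release enhancement: +28 months
Obstruction enhancement: +39 months
Use of a weapon enhancement: +27 months
Adjusted term: 64 months + 28 months + 39 months + 27 months = 158 months
Early plea reduction: 30% of 158 months = 47 months (rounded down)
After reduction: 158 − 47 = 111 months
Minimum 43 months: 111 months meets the minimum, no increase.

111 months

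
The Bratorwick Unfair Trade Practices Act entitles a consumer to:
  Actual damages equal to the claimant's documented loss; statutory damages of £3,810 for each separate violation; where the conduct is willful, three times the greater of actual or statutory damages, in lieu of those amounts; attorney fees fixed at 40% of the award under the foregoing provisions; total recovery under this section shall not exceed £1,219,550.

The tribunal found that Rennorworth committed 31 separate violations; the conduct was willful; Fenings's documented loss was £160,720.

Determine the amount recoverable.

Statutory damages: 31 × £3,810 = £118,110
Greater of actual damages (£160,720) or statutory damages (£118,110): £160,720
Trebled: 3 × £160,720 = £482,160
Attorney fees: 40% of £482,160 = £192,864
Total before cap: £482,160 + £192,864 = £675,024
Cap at £1,219,550: £675,024 is within the cap, no reduction.

Total recovery: £675,024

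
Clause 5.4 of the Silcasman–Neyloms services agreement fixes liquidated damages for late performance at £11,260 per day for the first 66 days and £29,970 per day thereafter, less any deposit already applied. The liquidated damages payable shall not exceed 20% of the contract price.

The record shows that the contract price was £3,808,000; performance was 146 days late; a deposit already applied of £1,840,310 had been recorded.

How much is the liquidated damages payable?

Liquidated damages: £761,600

First 66 days: 66 × £11,260 = £743,160
Remaining days: (146 − 66) × £29,970 = £2,397,600
Accrued per-day damages: £743,160 + £2,397,600 = £3,140,760
Less deposit already applied: £3,140,760 − £1,840,310 = £1,300,450
Cap: 20% of £3,808,000 = £761,600
Cap at £761,600: £1,300,450 exceeds the cap → £761,600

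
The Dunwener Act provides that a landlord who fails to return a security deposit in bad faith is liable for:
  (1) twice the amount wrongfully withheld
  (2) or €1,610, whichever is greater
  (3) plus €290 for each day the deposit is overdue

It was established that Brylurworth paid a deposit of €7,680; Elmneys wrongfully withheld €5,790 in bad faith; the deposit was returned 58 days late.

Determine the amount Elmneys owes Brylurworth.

Doubled: 2 × €5,790 = €11,580
Minimum €1,610: €11,580 meets the minimum, no increase.
Late-return penalty: 58 × €290 = €16,820
Damages plus late penalty: €11,580 + €16,820 = €28,400

€28,400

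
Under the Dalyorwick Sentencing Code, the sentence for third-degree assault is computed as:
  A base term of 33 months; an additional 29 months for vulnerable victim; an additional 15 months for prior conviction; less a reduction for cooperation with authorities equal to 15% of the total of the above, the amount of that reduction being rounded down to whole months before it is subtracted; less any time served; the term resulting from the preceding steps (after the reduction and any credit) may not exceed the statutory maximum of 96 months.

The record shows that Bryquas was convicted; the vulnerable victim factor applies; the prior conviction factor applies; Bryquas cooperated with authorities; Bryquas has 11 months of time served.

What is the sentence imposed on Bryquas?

Vulnerable victim enhancement: +29 months
Prior conviction enhancement: +15 months
Adjusted term: 33 months + 29 months + 15 months = 77 months
Cooperation with authorities reduction: 15% of 77 months = 11 months (rounded down)
After reduction: 77 − 11 = 66 months
Less time served: 66 months − 11 months = 55 months
Cap at 96 months: 55 months is within the cap, no reduction.

55 months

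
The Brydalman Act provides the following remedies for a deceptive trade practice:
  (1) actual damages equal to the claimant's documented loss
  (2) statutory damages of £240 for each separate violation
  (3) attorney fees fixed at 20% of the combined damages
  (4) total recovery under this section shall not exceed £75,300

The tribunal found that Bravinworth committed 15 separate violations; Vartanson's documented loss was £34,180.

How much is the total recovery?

Total recovery: £45,336

Statutory damages: 15 × £240 = £3,600
Combined damages: £34,180 + £3,600 = £37,780
Attorney fees: 20% of £37,780 = £7,556
Total before cap: £37,780 + £7,556 = £45,336
Cap at £75,300: £45,336 is within the cap, no reduction.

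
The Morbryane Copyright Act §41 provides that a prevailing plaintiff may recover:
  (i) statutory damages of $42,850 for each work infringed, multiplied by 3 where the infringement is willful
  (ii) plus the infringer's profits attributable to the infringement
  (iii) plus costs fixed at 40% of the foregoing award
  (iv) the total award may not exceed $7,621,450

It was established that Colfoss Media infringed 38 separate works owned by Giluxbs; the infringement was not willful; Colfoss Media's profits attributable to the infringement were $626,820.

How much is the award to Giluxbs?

Statutory damages: 38 × $42,850 = $1,628,300
Infringement not willful: no ×3 enhancement.
Combined award: $1,628,300 + $626,820 = $2,255,120
Costs: 40% of $2,255,120 = $902,048
Award plus costs: $2,255,120 + $902,048 = $3,157,168
Cap at $7,621,450: $3,157,168 is within the cap, no reduction.

$3,157,168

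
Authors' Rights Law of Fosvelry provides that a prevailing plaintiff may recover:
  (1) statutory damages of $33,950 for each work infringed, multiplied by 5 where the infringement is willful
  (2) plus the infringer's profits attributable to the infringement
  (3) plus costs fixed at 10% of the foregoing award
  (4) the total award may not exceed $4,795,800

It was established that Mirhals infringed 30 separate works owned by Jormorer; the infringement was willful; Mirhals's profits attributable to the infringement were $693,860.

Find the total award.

$4,795,800

Statutory damages: 30 × $33,950 = $1,018,500
Multiplied by 5: 5 × $1,018,500 = $5,092,500
Combined award: $5,092,500 + $693,860 = $5,786,360
Costs: 10% of $5,786,360 = $578,636
Award plus costs: $5,786,360 + $578,636 = $6,364,996
Cap at $4,795,800: $6,364,996 exceeds the cap → $4,795,800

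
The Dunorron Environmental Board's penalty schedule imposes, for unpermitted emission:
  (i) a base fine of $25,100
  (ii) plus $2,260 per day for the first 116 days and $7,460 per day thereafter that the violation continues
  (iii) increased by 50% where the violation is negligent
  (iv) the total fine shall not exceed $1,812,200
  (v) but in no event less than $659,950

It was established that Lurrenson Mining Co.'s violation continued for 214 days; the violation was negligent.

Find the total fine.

First 116 days: 116 × $2,260 = $262,160
Remaining days: (214 − 116) × $7,460 = $731,080
Per-day component: $262,160 + $731,080 = $993,240
Base plus per-day: $25,100 + $993,240 = $1,018,340
Enhancement: 50% of $1,018,340 = $509,170
Enhanced fine: $1,018,340 + $509,170 = $1,527,510
Cap at $1,812,200: $1,527,510 is within the cap, no reduction.
Minimum $659,950: $1,527,510 meets the minimum, no increase.

$1,527,510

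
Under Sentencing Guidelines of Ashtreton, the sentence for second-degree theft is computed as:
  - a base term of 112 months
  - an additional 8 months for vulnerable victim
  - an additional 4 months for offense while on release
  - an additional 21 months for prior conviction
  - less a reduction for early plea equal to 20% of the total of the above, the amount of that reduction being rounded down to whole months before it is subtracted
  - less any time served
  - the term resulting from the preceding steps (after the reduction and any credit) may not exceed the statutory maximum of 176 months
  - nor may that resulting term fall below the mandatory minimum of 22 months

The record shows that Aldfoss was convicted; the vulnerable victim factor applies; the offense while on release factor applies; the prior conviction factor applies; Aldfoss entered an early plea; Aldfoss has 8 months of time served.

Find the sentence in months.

Vulnerable victim enhancement: +8 months
Offense while on release enhancement: +4 months
Prior conviction enhancement: +21 months
Adjusted term: 112 months + 8 months + 4 months + 21 months = 145 months
Early plea reduction: 20% of 145 months = 29 months (rounded down)
After reduction: 145 − 29 = 116 months
Less time served: 116 months − 8 months = 108 months
Cap at 176 months: 108 months is within the cap, no reduction.
Minimum 22 months: 108 months meets the minimum, no increase.

108 months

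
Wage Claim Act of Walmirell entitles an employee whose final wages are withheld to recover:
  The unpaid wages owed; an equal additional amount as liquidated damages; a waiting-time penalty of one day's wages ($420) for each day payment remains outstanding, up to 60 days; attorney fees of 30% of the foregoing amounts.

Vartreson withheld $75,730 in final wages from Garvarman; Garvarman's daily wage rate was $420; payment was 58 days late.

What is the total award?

Liquidated damages (equal amount): $75,730
Penalty days: min(58, 60) = 58
Waiting-time penalty: 58 × $420 = $24,360
Subtotal: $75,730 + $75,730 + $24,360 = $175,820
Attorney fees: 30% of $175,820 = $52,746
Total award: $175,820 + $52,746 = $228,566

$228,566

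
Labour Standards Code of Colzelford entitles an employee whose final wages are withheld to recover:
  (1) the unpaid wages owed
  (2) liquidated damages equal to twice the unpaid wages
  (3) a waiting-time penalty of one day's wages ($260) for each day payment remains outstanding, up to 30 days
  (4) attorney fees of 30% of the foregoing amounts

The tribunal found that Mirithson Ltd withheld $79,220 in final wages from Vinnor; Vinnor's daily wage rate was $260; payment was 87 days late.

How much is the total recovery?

$319,098

Doubled: 2 × $79,220 = $158,440
Penalty days: min(87, 30) = 30
Waiting-time penalty: 30 × $260 = $7,800
Subtotal: $79,220 + $158,440 + $7,800 = $245,460
Attorney fees: 30% of $245,460 = $73,638
Total award: $245,460 + $73,638 = $319,098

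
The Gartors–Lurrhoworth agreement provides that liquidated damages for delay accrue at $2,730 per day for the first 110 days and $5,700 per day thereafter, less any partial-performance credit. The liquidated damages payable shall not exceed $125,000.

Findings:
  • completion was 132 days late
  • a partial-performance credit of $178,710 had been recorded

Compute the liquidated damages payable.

$125,000

First 110 days: 110 × $2,730 = $300,300
Remaining days: (132 − 110) × $5,700 = $125,400
Accrued per-day damages: $300,300 + $125,400 = $425,700
Less partial-performance credit: $425,700 − $178,710 = $246,990
Cap at $125,000: $246,990 exceeds the cap → $125,000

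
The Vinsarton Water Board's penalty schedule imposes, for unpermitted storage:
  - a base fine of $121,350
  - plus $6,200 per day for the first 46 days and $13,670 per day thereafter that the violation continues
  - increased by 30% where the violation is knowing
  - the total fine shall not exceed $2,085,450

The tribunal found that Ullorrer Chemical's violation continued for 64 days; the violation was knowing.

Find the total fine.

$848,393

First 46 days: 46 × $6,200 = $285,200
Remaining days: (64 − 46) × $13,670 = $246,060
Per-day component: $285,200 + $246,060 = $531,260
Base plus per-day: $121,350 + $531,260 = $652,610
Enhancement: 30% of $652,610 = $195,783
Enhanced fine: $652,610 + $195,783 = $848,393
Cap at $2,085,450: $848,393 is within the cap, no reduction.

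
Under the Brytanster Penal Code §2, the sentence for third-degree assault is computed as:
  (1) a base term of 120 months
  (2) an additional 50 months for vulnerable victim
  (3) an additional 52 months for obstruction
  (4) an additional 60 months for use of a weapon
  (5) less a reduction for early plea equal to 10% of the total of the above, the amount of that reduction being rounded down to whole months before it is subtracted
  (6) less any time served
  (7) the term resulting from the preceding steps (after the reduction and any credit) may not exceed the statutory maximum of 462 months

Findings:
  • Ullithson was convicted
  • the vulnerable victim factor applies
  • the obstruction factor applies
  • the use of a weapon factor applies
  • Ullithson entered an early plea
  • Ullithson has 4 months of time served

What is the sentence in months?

250 months

Vulnerable victim enhancement: +50 months
Obstruction enhancement: +52 months
Use of a weapon enhancement: +60 months
Adjusted term: 120 months + 50 months + 52 months + 60 months = 282 months
Early plea reduction: 10% of 282 months = 28 months (rounded down)
After reduction: 282 − 28 = 254 months
Less time served: 254 months − 4 months = 250 months
Cap at 462 months: 250 months is within the cap, no reduction.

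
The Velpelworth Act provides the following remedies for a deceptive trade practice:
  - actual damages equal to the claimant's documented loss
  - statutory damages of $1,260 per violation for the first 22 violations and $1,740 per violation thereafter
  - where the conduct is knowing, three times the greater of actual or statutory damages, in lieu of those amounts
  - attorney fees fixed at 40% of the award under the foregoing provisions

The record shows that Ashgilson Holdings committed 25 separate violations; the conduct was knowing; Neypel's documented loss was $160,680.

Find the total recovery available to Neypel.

$674,856

First 22 violations: 22 × $1,260 = $27,720
Remaining violations: (25 − 22) × $1,740 = $5,220
Statutory damages: $27,720 + $5,220 = $32,940
Greater of actual damages ($160,680) or statutory damages ($32,940): $160,680
Trebled: 3 × $160,680 = $482,040
Attorney fees: 40% of $482,040 = $192,816
Total recovery: $482,040 + $192,816 = $674,856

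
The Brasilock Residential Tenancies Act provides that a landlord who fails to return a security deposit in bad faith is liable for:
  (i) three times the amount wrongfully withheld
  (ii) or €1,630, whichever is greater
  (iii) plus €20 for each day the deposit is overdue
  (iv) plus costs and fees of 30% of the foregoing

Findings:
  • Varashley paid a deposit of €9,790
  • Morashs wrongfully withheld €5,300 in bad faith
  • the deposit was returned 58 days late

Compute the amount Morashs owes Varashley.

Trebled: 3 × €5,300 = €15,900
Minimum €1,630: €15,900 meets the minimum, no increase.
Late-return penalty: 58 × €20 = €1,160
Damages plus late penalty: €15,900 + €1,160 = €17,060
Costs and fees: 30% of €17,060 = €5,118
Total recovery: €17,060 + €5,118 = €22,178

€22,178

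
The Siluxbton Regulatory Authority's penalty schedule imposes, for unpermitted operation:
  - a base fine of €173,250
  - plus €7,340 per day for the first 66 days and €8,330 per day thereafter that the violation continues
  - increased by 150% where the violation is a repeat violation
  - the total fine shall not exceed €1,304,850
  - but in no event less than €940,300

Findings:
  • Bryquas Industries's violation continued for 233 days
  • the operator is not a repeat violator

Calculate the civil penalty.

First 66 days: 66 × €7,340 = €484,440
Remaining days: (233 − 66) × €8,330 = €1,391,110
Per-day component: €484,440 + €1,391,110 = €1,875,550
Base plus per-day: €173,250 + €1,875,550 = €2,048,800
The operator is not a repeat violator: no 150% increase.
Cap at €1,304,850: €2,048,800 exceeds the cap → €1,304,850
Minimum €940,300: €1,304,850 meets the minimum, no increase.

€1,304,850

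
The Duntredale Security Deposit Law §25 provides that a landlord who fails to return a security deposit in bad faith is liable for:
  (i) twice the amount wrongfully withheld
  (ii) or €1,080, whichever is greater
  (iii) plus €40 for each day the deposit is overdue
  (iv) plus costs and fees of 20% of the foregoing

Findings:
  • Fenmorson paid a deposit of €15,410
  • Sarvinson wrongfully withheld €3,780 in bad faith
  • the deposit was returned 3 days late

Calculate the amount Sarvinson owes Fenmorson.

Doubled: 2 × €3,780 = €7,560
Minimum €1,080: €7,560 meets the minimum, no increase.
Late-return penalty: 3 × €40 = €120
Damages plus late penalty: €7,560 + €120 = €7,680
Costs and fees: 20% of €7,680 = €1,536
Total recovery: €7,680 + €1,536 = €9,216

€9,216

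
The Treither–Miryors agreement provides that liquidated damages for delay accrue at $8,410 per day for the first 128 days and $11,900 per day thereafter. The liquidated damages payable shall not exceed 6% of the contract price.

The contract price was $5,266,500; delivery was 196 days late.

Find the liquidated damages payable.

$315,990

First 128 days: 128 × $8,410 = $1,076,480
Remaining days: (196 − 128) × $11,900 = $809,200
Accrued per-day damages: $1,076,480 + $809,200 = $1,885,680
Cap: 6% of $5,266,500 = $315,990
Cap at $315,990: $1,885,680 exceeds the cap → $315,990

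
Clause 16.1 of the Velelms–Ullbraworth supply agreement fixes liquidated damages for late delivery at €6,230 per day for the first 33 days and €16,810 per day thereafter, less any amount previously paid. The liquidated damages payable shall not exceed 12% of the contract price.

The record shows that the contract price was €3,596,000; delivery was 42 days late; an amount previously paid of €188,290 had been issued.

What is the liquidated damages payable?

First 33 days: 33 × €6,230 = €205,590
Remaining days: (42 − 33) × €16,810 = €151,290
Accrued per-day damages: €205,590 + €151,290 = €356,880
Less amount previously paid: €356,880 − €188,290 = €168,590
Cap: 12% of €3,596,000 = €431,520
Cap at €431,520: €168,590 is within the cap, no reduction.

€168,590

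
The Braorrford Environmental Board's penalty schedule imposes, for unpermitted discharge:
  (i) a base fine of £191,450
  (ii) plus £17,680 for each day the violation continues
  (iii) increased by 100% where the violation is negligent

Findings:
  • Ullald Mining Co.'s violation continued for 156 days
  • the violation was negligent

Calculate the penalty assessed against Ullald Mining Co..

£5,899,060

Per-day component: 156 × £17,680 = £2,758,080
Base plus per-day: £191,450 + £2,758,080 = £2,949,530
Enhancement: 100% of £2,949,530 = £2,949,530
Enhanced fine: £2,949,530 + £2,949,530 = £5,899,060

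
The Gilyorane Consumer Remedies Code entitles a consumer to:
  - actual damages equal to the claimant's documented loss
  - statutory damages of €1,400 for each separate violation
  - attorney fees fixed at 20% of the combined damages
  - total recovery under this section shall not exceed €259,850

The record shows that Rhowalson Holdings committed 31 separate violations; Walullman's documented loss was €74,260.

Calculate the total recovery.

Statutory damages: 31 × €1,400 = €43,400
Combined damages: €74,260 + €43,400 = €117,660
Attorney fees: 20% of €117,660 = €23,532
Total before cap: €117,660 + €23,532 = €141,192
Cap at €259,850: €141,192 is within the cap, no reduction.

€141,192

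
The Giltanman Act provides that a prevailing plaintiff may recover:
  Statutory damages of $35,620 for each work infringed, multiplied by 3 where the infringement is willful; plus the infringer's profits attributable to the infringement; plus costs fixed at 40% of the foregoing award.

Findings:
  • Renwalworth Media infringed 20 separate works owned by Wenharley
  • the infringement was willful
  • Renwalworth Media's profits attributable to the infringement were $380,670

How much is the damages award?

$3,525,018

Statutory damages: 20 × $35,620 = $712,400
Trebled: 3 × $712,400 = $2,137,200
Combined award: $2,137,200 + $380,670 = $2,517,870
Costs: 40% of $2,517,870 = $1,007,148
Award plus costs: $2,517,870 + $1,007,148 = $3,525,018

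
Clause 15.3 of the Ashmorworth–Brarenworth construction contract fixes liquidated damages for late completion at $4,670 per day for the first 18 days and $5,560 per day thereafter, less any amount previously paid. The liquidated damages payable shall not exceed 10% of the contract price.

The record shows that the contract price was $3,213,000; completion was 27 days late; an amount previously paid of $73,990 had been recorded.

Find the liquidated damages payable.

Liquidated damages: $60,110

First 18 days: 18 × $4,670 = $84,060
Remaining days: (27 − 18) × $5,560 = $50,040
Accrued per-day damages: $84,060 + $50,040 = $134,100
Less amount previously paid: $134,100 − $73,990 = $60,110
Cap: 10% of $3,213,000 = $321,300
Cap at $321,300: $60,110 is within the cap, no reduction.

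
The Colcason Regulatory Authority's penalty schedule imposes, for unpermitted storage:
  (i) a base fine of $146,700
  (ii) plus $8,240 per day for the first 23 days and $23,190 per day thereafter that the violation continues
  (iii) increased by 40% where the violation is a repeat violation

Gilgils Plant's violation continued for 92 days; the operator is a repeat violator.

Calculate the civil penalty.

First 23 days: 23 × $8,240 = $189,520
Remaining days: (92 − 23) × $23,190 = $1,600,110
Per-day component: $189,520 + $1,600,110 = $1,789,630
Base plus per-day: $146,700 + $1,789,630 = $1,936,330
Enhancement: 40% of $1,936,330 = $774,532
Enhanced fine: $1,936,330 + $774,532 = $2,710,862

$2,710,862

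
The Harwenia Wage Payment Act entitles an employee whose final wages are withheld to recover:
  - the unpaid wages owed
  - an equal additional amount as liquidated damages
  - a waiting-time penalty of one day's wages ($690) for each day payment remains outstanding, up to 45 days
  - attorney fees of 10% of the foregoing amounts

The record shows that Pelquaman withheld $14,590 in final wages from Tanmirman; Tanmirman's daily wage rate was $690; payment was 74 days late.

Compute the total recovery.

$66,253

Liquidated damages (equal amount): $14,590
Penalty days: min(74, 45) = 45
Waiting-time penalty: 45 × $690 = $31,050
Subtotal: $14,590 + $14,590 + $31,050 = $60,230
Attorney fees: 10% of $60,230 = $6,023
Total award: $60,230 + $6,023 = $66,253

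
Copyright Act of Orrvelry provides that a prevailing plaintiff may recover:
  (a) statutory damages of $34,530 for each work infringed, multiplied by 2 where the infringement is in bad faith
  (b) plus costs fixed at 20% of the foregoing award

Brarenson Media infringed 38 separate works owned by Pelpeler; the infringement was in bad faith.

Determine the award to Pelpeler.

Award: $3,149,136

Statutory damages: 38 × $34,530 = $1,312,140
Doubled: 2 × $1,312,140 = $2,624,280
Costs: 20% of $2,624,280 = $524,856
Award plus costs: $2,624,280 + $524,856 = $3,149,136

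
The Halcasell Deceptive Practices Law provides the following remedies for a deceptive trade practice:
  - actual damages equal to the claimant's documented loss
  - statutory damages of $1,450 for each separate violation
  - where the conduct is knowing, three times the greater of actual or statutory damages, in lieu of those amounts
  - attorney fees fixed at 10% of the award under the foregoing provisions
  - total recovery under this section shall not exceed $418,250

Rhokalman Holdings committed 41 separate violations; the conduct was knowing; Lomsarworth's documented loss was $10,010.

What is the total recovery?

$196,185

Statutory damages: 41 × $1,450 = $59,450
Greater of actual damages ($10,010) or statutory damages ($59,450): $59,450
Trebled: 3 × $59,450 = $178,350
Attorney fees: 10% of $178,350 = $17,835
Total before cap: $178,350 + $17,835 = $196,185
Cap at $418,250: $196,185 is within the cap, no reduction.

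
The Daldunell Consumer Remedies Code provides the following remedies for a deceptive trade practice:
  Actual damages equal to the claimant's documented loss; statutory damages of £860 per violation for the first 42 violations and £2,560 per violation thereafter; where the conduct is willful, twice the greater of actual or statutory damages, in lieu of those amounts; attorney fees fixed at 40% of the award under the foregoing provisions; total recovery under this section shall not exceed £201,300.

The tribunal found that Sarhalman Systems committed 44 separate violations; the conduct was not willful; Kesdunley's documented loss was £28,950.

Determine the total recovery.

£98,266

First 42 violations: 42 × £860 = £36,120
Remaining violations: (44 − 42) × £2,560 = £5,120
Statutory damages: £36,120 + £5,120 = £41,240
Conduct not willful: the in-lieu enhancement does not apply.
Actual plus statutory damages: £28,950 + £41,240 = £70,190
Attorney fees: 40% of £70,190 = £28,076
Total before cap: £70,190 + £28,076 = £98,266
Cap at £201,300: £98,266 is within the cap, no reduction.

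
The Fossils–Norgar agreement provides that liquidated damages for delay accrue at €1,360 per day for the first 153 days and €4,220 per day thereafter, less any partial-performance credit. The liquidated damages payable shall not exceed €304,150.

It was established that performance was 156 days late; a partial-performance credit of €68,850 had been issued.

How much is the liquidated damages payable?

First 153 days: 153 × €1,360 = €208,080
Remaining days: (156 − 153) × €4,220 = €12,660
Accrued per-day damages: €208,080 + €12,660 = €220,740
Less partial-performance credit: €220,740 − €68,850 = €151,890
Cap at €304,150: €151,890 is within the cap, no reduction.

€151,890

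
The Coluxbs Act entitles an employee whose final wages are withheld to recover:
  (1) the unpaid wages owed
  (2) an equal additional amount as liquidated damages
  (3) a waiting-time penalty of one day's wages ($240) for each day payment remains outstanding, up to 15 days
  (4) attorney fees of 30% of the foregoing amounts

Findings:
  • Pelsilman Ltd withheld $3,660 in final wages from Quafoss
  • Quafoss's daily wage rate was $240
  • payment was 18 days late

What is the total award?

Liquidated damages (equal amount): $3,660
Penalty days: min(18, 15) = 15
Waiting-time penalty: 15 × $240 = $3,600
Subtotal: $3,660 + $3,660 + $3,600 = $10,920
Attorney fees: 30% of $10,920 = $3,276
Total award: $10,920 + $3,276 = $14,196

$14,196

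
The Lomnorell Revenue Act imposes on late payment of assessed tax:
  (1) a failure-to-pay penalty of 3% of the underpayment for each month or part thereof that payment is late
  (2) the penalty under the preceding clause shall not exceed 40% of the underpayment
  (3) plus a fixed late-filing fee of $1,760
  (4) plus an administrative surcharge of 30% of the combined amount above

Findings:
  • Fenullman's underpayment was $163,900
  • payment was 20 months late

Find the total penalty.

Penalty: $87,516

Accrued rate: 3% × 20 = 60%, capped at 40% → 40%
Failure-to-pay penalty: 40% of $163,900 = $65,560
Penalty before surcharge: $65,560 + $1,760 = $67,320
Administrative surcharge: 30% of $67,320 = $20,196
Total penalty: $67,320 + $20,196 = $87,516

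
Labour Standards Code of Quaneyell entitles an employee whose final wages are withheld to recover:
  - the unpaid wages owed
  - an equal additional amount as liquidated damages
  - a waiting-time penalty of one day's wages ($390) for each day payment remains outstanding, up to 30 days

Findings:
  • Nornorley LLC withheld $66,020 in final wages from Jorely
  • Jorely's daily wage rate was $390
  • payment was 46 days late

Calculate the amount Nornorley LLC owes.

$143,740

Liquidated damages (equal amount): $66,020
Penalty days: min(46, 30) = 30
Waiting-time penalty: 30 × $390 = $11,700
Total award: $66,020 + $66,020 + $11,700 = $143,740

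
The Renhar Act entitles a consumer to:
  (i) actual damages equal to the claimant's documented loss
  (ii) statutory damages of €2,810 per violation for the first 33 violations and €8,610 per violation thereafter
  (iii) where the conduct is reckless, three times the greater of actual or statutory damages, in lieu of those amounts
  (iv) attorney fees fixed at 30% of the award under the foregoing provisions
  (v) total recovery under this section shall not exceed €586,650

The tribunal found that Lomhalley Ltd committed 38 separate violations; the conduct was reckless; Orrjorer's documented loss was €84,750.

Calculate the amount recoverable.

First 33 violations: 33 × €2,810 = €92,730
Remaining violations: (38 − 33) × €8,610 = €43,050
Statutory damages: €92,730 + €43,050 = €135,780
Greater of actual damages (€84,750) or statutory damages (€135,780): €135,780
Trebled: 3 × €135,780 = €407,340
Attorney fees: 30% of €407,340 = €122,202
Total before cap: €407,340 + €122,202 = €529,542
Cap at €586,650: €529,542 is within the cap, no reduction.

Total recovery: €529,542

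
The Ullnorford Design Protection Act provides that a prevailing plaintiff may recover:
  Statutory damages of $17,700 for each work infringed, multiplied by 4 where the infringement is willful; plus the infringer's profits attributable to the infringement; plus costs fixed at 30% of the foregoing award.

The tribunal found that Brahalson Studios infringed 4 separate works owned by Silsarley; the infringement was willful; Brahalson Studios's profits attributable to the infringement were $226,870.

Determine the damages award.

Statutory damages: 4 × $17,700 = $70,800
Multiplied by 4: 4 × $70,800 = $283,200
Combined award: $283,200 + $226,870 = $510,070
Costs: 30% of $510,070 = $153,021
Award plus costs: $510,070 + $153,021 = $663,091

$663,091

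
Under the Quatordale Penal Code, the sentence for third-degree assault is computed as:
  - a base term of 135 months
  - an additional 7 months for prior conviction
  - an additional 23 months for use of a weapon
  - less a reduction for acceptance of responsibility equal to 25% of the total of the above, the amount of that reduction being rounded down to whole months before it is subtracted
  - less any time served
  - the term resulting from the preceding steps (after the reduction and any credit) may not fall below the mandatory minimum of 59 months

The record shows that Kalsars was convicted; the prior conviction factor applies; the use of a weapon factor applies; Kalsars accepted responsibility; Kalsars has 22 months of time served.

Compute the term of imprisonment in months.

102 months

Prior conviction enhancement: +7 months
Use of a weapon enhancement: +23 months
Adjusted term: 135 months + 7 months + 23 months = 165 months
Acceptance of responsibility reduction: 25% of 165 months = 41 months (rounded down)
After reduction: 165 − 41 = 124 months
Less time served: 124 months − 22 months = 102 months
Minimum 59 months: 102 months meets the minimum, no increase.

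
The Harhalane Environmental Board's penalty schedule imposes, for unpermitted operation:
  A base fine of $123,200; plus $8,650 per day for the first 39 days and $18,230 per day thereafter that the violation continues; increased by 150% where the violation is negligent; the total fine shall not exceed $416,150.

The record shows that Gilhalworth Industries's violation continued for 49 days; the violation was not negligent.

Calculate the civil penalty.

First 39 days: 39 × $8,650 = $337,350
Remaining days: (49 − 39) × $18,230 = $182,300
Per-day component: $337,350 + $182,300 = $519,650
Base plus per-day: $123,200 + $519,650 = $642,850
The violation was not negligent: no 150% increase.
Cap at $416,150: $642,850 exceeds the cap → $416,150

$416,150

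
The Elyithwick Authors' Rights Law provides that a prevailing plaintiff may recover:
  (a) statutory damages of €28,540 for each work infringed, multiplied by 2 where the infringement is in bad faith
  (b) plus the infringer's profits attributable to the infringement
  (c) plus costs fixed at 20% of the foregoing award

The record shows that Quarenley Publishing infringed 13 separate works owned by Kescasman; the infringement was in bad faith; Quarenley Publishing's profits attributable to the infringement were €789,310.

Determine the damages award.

Statutory damages: 13 × €28,540 = €371,020
Doubled: 2 × €371,020 = €742,040
Combined award: €742,040 + €789,310 = €1,531,350
Costs: 20% of €1,531,350 = €306,270
Award plus costs: €1,531,350 + €306,270 = €1,837,620

Award: €1,837,620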